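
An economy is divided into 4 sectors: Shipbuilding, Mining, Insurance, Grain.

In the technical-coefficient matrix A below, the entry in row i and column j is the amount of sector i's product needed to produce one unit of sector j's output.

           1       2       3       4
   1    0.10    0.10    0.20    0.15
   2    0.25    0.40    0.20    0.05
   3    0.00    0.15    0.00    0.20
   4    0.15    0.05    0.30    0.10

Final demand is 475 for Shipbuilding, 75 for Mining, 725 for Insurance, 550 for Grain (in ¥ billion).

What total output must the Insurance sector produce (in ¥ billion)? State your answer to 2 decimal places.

I − A =
  [   0.90    -0.10    -0.20    -0.15]
  [  -0.25     0.60    -0.20    -0.05]
  [   0.00    -0.15     1.00    -0.20]
  [  -0.15    -0.05    -0.30     0.90]
Compute the cofactors C_ij = (−1)^(i+j)·(3×3 minor ij) of I−A; the adjugate is their transpose:
adj(I−A) = Cᵀ =
  [ 0.470250   0.127250   0.155500   0.120000]
  [ 0.223500   0.727500   0.228750   0.128500]
  [ 0.055375   0.130125   0.445125   0.115375]
  [ 0.109250   0.105000   0.187000   0.480500]
det(I−A) = Σ_j (I−A)_1j·C_1j = (0.90)(0.470250) + (-0.10)(0.223500) + (-0.20)(0.055375) + (-0.15)(0.109250) = 0.3734125
(I − A)⁻¹ = adj(I−A) / det(I−A) ≈
  [   1.2593     0.3408     0.4164     0.3214]
  [   0.5985     1.9482     0.6126     0.3441]
  [   0.1483     0.3485     1.1920     0.3090]
  [   0.2926     0.2812     0.5008     1.2868]
x = (I − A)⁻¹ d = adj(I−A)·d / det(I−A), with det(I−A) = 0.3734125:
  x_1 = (0.470250·475 + 0.127250·75 + 0.155500·725 + 0.120000·550) / 0.3734125 = 411.65 / 0.3734125 ≈ 1102.40
  x_2 = (0.223500·475 + 0.727500·75 + 0.228750·725 + 0.128500·550) / 0.3734125 = 397.24375 / 0.3734125 ≈ 1063.82
  x_3 = (0.055375·475 + 0.130125·75 + 0.445125·725 + 0.115375·550) / 0.3734125 = 422.234375 / 0.3734125 ≈ 1130.75
  x_4 = (0.109250·475 + 0.105000·75 + 0.187000·725 + 0.480500·550) / 0.3734125 = 459.61875 / 0.3734125 ≈ 1230.86

x_3 = 1130.75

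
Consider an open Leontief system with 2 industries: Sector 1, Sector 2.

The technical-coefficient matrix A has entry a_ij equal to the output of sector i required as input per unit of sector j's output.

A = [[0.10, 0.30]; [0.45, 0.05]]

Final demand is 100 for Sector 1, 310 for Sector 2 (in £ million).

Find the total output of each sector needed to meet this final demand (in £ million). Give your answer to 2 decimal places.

I − A =
  [   0.90    -0.30]
  [  -0.45     0.95]
det(I−A) = (0.90)(0.95) − (-0.30)(-0.45) = 0.7200
adj(I−A) = [[0.95, 0.30], [0.45, 0.90]]
(I − A)⁻¹ = adj(I−A) / det(I−A) ≈
  [   1.3194     0.4167]
  [   0.6250     1.2500]
x = (I − A)⁻¹ d = adj(I−A)·d / det(I−A), with det(I−A) = 0.7200:
  x_1 = (0.95·100 + 0.30·310) / 0.7200 = 188.00 / 0.7200 ≈ 261.11
  x_2 = (0.45·100 + 0.90·310) / 0.7200 = 324.00 / 0.7200 = 450.00

x_1 = 261.11, x_2 = 450.00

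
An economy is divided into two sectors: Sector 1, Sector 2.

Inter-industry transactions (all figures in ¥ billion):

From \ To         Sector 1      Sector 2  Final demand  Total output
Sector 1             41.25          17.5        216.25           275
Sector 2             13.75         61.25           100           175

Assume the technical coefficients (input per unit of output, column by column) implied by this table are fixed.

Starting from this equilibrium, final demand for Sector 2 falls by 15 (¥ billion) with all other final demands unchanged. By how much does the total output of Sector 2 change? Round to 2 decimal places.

Δx_2 = -23.29

Technical coefficients a_ij = z_ij / X_j:
  a_11 = 41.25/275 = 0.15, a_21 = 13.75/275 = 0.05
  a_12 = 17.5/175 = 0.10, a_22 = 61.25/175 = 0.35
I − A =
  [   0.85    -0.10]
  [  -0.05     0.65]
det(I−A) = (0.85)(0.65) − (-0.10)(-0.05) = 0.5475
adj(I−A) = [[0.65, 0.10], [0.05, 0.85]]
(I − A)⁻¹ = adj(I−A) / det(I−A) ≈
  [   1.1872     0.1826]
  [   0.0913     1.5525]
Δx = (I − A)⁻¹ Δd with Δd having -15 in the Sector 2 component and 0 elsewhere.
So Δx_2 = L_22 · (-15), where L_22 = adj(I−A)_22 / det(I−A) = 0.85 / 0.5475.
Δx_2 = 0.85 × (-15) / 0.5475 = -12.75 / 0.5475 ≈ -23.29.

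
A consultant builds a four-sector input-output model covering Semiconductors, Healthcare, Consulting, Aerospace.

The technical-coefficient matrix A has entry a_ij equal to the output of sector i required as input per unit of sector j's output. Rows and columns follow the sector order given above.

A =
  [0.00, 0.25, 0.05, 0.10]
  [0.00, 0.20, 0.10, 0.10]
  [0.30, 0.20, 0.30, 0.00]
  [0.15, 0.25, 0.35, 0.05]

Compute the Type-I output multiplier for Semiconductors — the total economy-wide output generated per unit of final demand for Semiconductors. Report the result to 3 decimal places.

I − A =
  [   1.00    -0.25    -0.05    -0.10]
  [   0.00     0.80    -0.10    -0.10]
  [  -0.30    -0.20     0.70     0.00]
  [  -0.15    -0.25    -0.35     0.95]
Compute the cofactors C_ij = (−1)^(i+j)·(3×3 minor ij) of I−A; the adjugate is their transpose:
adj(I−A) = Cᵀ =
  [ 0.48850   0.20025   0.09975   0.07250]
  [ 0.04950   0.62975   0.12925   0.07150]
  [ 0.22350   0.26575   0.71925   0.05150]
  [ 0.17250   0.29525   0.31475   0.52050]
det(I−A) = Σ_j (I−A)_1j·C_1j = (1.00)(0.48850) + (-0.25)(0.04950) + (-0.05)(0.22350) + (-0.10)(0.17250) = 0.4477
(I − A)⁻¹ = adj(I−A) / det(I−A) ≈
  [   1.0911     0.4473     0.2228     0.1619]
  [   0.1106     1.4066     0.2887     0.1597]
  [   0.4992     0.5936     1.6065     0.1150]
  [   0.3853     0.6595     0.7030     1.1626]
The output multiplier for sector j is the column-j sum of the Leontief inverse (I − A)⁻¹ = adj(I−A) / det(I−A).
Column S of adj(I−A): (0.48850, 0.04950, 0.22350, 0.17250); det(I−A) = 0.4477.
m_S = (0.48850 + 0.04950 + 0.22350 + 0.17250) / 0.4477 = 0.934 / 0.4477 ≈ 2.086.

m_S = 2.086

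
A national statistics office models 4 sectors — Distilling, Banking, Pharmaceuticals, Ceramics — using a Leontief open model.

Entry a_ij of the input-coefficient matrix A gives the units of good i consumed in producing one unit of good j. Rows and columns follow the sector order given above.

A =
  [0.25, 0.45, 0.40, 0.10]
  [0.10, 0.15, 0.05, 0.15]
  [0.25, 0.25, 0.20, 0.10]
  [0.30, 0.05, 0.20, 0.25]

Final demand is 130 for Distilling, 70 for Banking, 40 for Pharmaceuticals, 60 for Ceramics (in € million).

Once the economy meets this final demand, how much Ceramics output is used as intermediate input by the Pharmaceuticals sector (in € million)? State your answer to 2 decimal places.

I − A =
  [   0.75    -0.45    -0.40    -0.10]
  [  -0.10     0.85    -0.05    -0.15]
  [  -0.25    -0.25     0.80    -0.10]
  [  -0.30    -0.05    -0.20     0.75]
Compute the cofactors C_ij = (−1)^(i+j)·(3×3 minor ij) of I−A; the adjugate is their transpose:
adj(I−A) = Cᵀ =
  [ 0.469875   0.347000   0.299625   0.172000]
  [ 0.112375   0.319000   0.099125   0.092000]
  [ 0.213500   0.236000   0.392500   0.128000]
  [ 0.252375   0.223000   0.231125   0.364000]
det(I−A) = Σ_j (I−A)_1j·C_1j = (0.75)(0.469875) + (-0.45)(0.112375) + (-0.40)(0.213500) + (-0.10)(0.252375) = 0.1912
(I − A)⁻¹ = adj(I−A) / det(I−A) ≈
  [   2.4575     1.8149     1.5671     0.8996]
  [   0.5877     1.6684     0.5184     0.4812]
  [   1.1166     1.2343     2.0528     0.6695]
  [   1.3200     1.1663     1.2088     1.9038]
First solve x = (I − A)⁻¹ d = adj(I−A)·d / det(I−A); in particular x_P = (0.213500·130 + 0.236000·70 + 0.392500·40 + 0.128000·60) / 0.1912 = 67.655 / 0.1912 ≈ 353.8441.
Intermediate flow from C to P: z_CP = a_CP · x_P = 0.20 × 67.655 / 0.1912 = 13.531 / 0.1912 ≈ 70.77.

z_CP = 70.77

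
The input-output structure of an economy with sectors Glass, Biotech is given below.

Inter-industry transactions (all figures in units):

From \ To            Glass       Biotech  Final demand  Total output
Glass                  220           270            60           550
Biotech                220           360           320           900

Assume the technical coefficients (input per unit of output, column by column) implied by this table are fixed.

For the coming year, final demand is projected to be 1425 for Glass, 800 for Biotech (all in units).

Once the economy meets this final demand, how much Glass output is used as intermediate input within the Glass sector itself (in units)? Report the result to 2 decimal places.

Technical coefficients a_ij = z_ij / X_j:
  a_11 = 220/550 = 0.40, a_21 = 220/550 = 0.40
  a_12 = 270/900 = 0.30, a_22 = 360/900 = 0.40
I − A =
  [   0.60    -0.30]
  [  -0.40     0.60]
det(I−A) = (0.60)(0.60) − (-0.30)(-0.40) = 0.2400
adj(I−A) = [[0.60, 0.30], [0.40, 0.60]]
(I − A)⁻¹ = adj(I−A) / det(I−A) ≈
  [   2.5000     1.2500]
  [   1.6667     2.5000]
First solve x = (I − A)⁻¹ d = adj(I−A)·d / det(I−A); in particular x_1 = (0.60·1425 + 0.30·800) / 0.2400 = 1095.00 / 0.2400 = 4562.5000.
Intermediate flow from 1 to 1: z_11 = a_11 · x_1 = 0.40 × 1095.00 / 0.2400 = 438.00 / 0.2400 = 1825.00.

z_11 = 1825.00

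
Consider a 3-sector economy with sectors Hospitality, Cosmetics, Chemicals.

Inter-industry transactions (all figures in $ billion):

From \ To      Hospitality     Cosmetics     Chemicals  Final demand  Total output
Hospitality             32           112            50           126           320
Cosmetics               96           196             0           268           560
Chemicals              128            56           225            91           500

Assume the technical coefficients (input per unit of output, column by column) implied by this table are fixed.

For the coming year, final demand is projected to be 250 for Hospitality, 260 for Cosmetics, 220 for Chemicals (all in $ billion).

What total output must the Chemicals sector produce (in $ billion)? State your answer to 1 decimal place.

Technical coefficients a_ij = z_ij / X_j:
  a_11 = 32/320 = 0.10, a_21 = 96/320 = 0.30, a_31 = 128/320 = 0.40
  a_12 = 112/560 = 0.20, a_22 = 196/560 = 0.35, a_32 = 56/560 = 0.10
  a_13 = 50/500 = 0.10, a_23 = 0/500 = 0.00, a_33 = 225/500 = 0.45
I − A =
  [   0.90    -0.20    -0.10]
  [  -0.30     0.65     0.00]
  [  -0.40    -0.10     0.55]
Cofactors of I−A, C_ij = (−1)^(i+j)·(minor ij) (rows/columns in the sector order above):
  C_11 = (0.65)(0.55) − (0.00)(-0.10) = 0.3575
  C_12 = −[(-0.30)(0.55) − (0.00)(-0.40)] = 0.1650
  C_13 = (-0.30)(-0.10) − (0.65)(-0.40) = 0.2900
  C_21 = −[(-0.20)(0.55) − (-0.10)(-0.10)] = 0.1200
  C_22 = (0.90)(0.55) − (-0.10)(-0.40) = 0.4550
  C_23 = −[(0.90)(-0.10) − (-0.20)(-0.40)] = 0.1700
  C_31 = (-0.20)(0.00) − (-0.10)(0.65) = 0.0650
  C_32 = −[(0.90)(0.00) − (-0.10)(-0.30)] = 0.0300
  C_33 = (0.90)(0.65) − (-0.20)(-0.30) = 0.5250
det(I−A) = Σ_j (I−A)_1j·C_1j = (0.90)(0.3575) + (-0.20)(0.1650) + (-0.10)(0.2900) = 0.25975
adj(I−A) = Cᵀ =
  [ 0.3575   0.1200   0.0650]
  [ 0.1650   0.4550   0.0300]
  [ 0.2900   0.1700   0.5250]
(I − A)⁻¹ = adj(I−A) / det(I−A) ≈
  [   1.3763     0.4620     0.2502]
  [   0.6352     1.7517     0.1155]
  [   1.1165     0.6545     2.0212]
x = (I − A)⁻¹ d = adj(I−A)·d / det(I−A), with det(I−A) = 0.25975:
  x_1 = (0.3575·250 + 0.1200·260 + 0.0650·220) / 0.25975 = 134.875 / 0.25975 ≈ 519.2
  x_2 = (0.1650·250 + 0.4550·260 + 0.0300·220) / 0.25975 = 166.15 / 0.25975 ≈ 639.7
  x_3 = (0.2900·250 + 0.1700·260 + 0.5250·220) / 0.25975 = 232.20 / 0.25975 ≈ 893.9

x_3 = 893.9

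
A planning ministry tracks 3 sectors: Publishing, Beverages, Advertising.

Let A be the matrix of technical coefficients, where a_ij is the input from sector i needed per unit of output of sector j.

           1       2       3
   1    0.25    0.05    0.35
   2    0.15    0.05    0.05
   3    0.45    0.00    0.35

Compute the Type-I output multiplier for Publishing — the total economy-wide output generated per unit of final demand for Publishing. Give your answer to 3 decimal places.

I − A =
  [   0.75    -0.05    -0.35]
  [  -0.15     0.95    -0.05]
  [  -0.45     0.00     0.65]
Cofactors of I−A, C_ij = (−1)^(i+j)·(minor ij) (rows/columns in the sector order above):
  C_11 = (0.95)(0.65) − (-0.05)(0.00) = 0.6175
  C_12 = −[(-0.15)(0.65) − (-0.05)(-0.45)] = 0.1200
  C_13 = (-0.15)(0.00) − (0.95)(-0.45) = 0.4275
  C_21 = −[(-0.05)(0.65) − (-0.35)(0.00)] = 0.0325
  C_22 = (0.75)(0.65) − (-0.35)(-0.45) = 0.3300
  C_23 = −[(0.75)(0.00) − (-0.05)(-0.45)] = 0.0225
  C_31 = (-0.05)(-0.05) − (-0.35)(0.95) = 0.3350
  C_32 = −[(0.75)(-0.05) − (-0.35)(-0.15)] = 0.0900
  C_33 = (0.75)(0.95) − (-0.05)(-0.15) = 0.7050
det(I−A) = Σ_j (I−A)_1j·C_1j = (0.75)(0.6175) + (-0.05)(0.1200) + (-0.35)(0.4275) = 0.3075
adj(I−A) = Cᵀ =
  [ 0.6175   0.0325   0.3350]
  [ 0.1200   0.3300   0.0900]
  [ 0.4275   0.0225   0.7050]
(I − A)⁻¹ = adj(I−A) / det(I−A) ≈
  [   2.0081     0.1057     1.0894]
  [   0.3902     1.0732     0.2927]
  [   1.3902     0.0732     2.2927]
The output multiplier for sector j is the column-j sum of the Leontief inverse (I − A)⁻¹ = adj(I−A) / det(I−A).
Column 1 of adj(I−A): (0.6175, 0.1200, 0.4275); det(I−A) = 0.3075.
m_1 = (0.6175 + 0.1200 + 0.4275) / 0.3075 = 1.165 / 0.3075 ≈ 3.789.

m_1 = 3.789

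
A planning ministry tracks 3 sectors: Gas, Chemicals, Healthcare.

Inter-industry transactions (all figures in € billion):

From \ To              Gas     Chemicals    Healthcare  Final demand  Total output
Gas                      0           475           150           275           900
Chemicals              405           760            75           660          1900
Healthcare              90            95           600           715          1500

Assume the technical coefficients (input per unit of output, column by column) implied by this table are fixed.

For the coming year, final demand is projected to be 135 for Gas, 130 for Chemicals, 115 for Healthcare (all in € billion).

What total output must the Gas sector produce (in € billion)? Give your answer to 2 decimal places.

x_1 = 273.62

Technical coefficients a_ij = z_ij / X_j:
  a_11 = 0/900 = 0.00, a_21 = 405/900 = 0.45, a_31 = 90/900 = 0.10
  a_12 = 475/1900 = 0.25, a_22 = 760/1900 = 0.40, a_32 = 95/1900 = 0.05
  a_13 = 150/1500 = 0.10, a_23 = 75/1500 = 0.05, a_33 = 600/1500 = 0.40
I − A =
  [   1.00    -0.25    -0.10]
  [  -0.45     0.60    -0.05]
  [  -0.10    -0.05     0.60]
Cofactors of I−A, C_ij = (−1)^(i+j)·(minor ij) (rows/columns in the sector order above):
  C_11 = (0.60)(0.60) − (-0.05)(-0.05) = 0.3575
  C_12 = −[(-0.45)(0.60) − (-0.05)(-0.10)] = 0.2750
  C_13 = (-0.45)(-0.05) − (0.60)(-0.10) = 0.0825
  C_21 = −[(-0.25)(0.60) − (-0.10)(-0.05)] = 0.1550
  C_22 = (1.00)(0.60) − (-0.10)(-0.10) = 0.5900
  C_23 = −[(1.00)(-0.05) − (-0.25)(-0.10)] = 0.0750
  C_31 = (-0.25)(-0.05) − (-0.10)(0.60) = 0.0725
  C_32 = −[(1.00)(-0.05) − (-0.10)(-0.45)] = 0.0950
  C_33 = (1.00)(0.60) − (-0.25)(-0.45) = 0.4875
det(I−A) = Σ_j (I−A)_1j·C_1j = (1.00)(0.3575) + (-0.25)(0.2750) + (-0.10)(0.0825) = 0.2805
adj(I−A) = Cᵀ =
  [ 0.3575   0.1550   0.0725]
  [ 0.2750   0.5900   0.0950]
  [ 0.0825   0.0750   0.4875]
(I − A)⁻¹ = adj(I−A) / det(I−A) ≈
  [   1.2745     0.5526     0.2585]
  [   0.9804     2.1034     0.3387]
  [   0.2941     0.2674     1.7380]
x = (I − A)⁻¹ d = adj(I−A)·d / det(I−A), with det(I−A) = 0.2805:
  x_1 = (0.3575·135 + 0.1550·130 + 0.0725·115) / 0.2805 = 76.75 / 0.2805 ≈ 273.62
  x_2 = (0.2750·135 + 0.5900·130 + 0.0950·115) / 0.2805 = 124.75 / 0.2805 ≈ 444.74
  x_3 = (0.0825·135 + 0.0750·130 + 0.4875·115) / 0.2805 = 76.95 / 0.2805 ≈ 274.33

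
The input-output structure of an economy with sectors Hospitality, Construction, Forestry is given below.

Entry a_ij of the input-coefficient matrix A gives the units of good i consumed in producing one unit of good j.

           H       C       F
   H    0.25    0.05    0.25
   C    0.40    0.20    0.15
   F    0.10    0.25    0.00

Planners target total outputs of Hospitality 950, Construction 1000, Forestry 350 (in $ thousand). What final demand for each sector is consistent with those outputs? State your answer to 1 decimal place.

d_H = 575.0, d_C = 367.5, d_F = 5.0

I − A =
  [   0.75    -0.05    -0.25]
  [  -0.40     0.80    -0.15]
  [  -0.10    -0.25     1.00]
d = (I − A) x:
  d_H = (+0.75)·950 + (-0.05)·1000 + (-0.25)·350 = 575.0
  d_C = (-0.40)·950 + (+0.80)·1000 + (-0.15)·350 = 367.5
  d_F = (-0.10)·950 + (-0.25)·1000 + (+1.00)·350 = 5.0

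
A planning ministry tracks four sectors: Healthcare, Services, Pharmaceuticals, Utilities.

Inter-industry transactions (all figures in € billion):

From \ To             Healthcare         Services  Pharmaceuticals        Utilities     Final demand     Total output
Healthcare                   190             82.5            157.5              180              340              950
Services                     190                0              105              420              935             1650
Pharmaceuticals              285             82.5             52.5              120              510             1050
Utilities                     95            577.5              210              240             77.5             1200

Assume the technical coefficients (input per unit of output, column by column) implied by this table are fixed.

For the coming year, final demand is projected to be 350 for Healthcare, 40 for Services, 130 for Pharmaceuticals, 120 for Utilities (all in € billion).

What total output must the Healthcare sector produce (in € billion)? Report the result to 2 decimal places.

Technical coefficients a_ij = z_ij / X_j:
  a_HH = 190/950 = 0.20, a_SH = 190/950 = 0.20, a_PH = 285/950 = 0.30, a_UH = 95/950 = 0.10
  a_HS = 82.5/1650 = 0.05, a_SS = 0/1650 = 0.00, a_PS = 82.5/1650 = 0.05, a_US = 577.5/1650 = 0.35
  a_HP = 157.5/1050 = 0.15, a_SP = 105/1050 = 0.10, a_PP = 52.5/1050 = 0.05, a_UP = 210/1050 = 0.20
  a_HU = 180/1200 = 0.15, a_SU = 420/1200 = 0.35, a_PU = 120/1200 = 0.10, a_UU = 240/1200 = 0.20
I − A =
  [   0.80    -0.05    -0.15    -0.15]
  [  -0.20     1.00    -0.10    -0.35]
  [  -0.30    -0.05     0.95    -0.10]
  [  -0.10    -0.35    -0.20     0.80]
Compute the cofactors C_ij = (−1)^(i+j)·(3×3 minor ij) of I−A; the adjugate is their transpose:
adj(I−A) = Cᵀ =
  [ 0.612625   0.099625   0.144375   0.176500]
  [ 0.227250   0.531250   0.153750   0.294250]
  [ 0.230000   0.087500   0.506750   0.144750]
  [ 0.233500   0.266750   0.212000   0.698500]
det(I−A) = Σ_j (I−A)_1j·C_1j = (0.80)(0.612625) + (-0.05)(0.227250) + (-0.15)(0.230000) + (-0.15)(0.233500) = 0.4092125
(I − A)⁻¹ = adj(I−A) / det(I−A) ≈
  [   1.4971     0.2435     0.3528     0.4313]
  [   0.5553     1.2982     0.3757     0.7191]
  [   0.5621     0.2138     1.2384     0.3537]
  [   0.5706     0.6519     0.5181     1.7069]
x = (I − A)⁻¹ d = adj(I−A)·d / det(I−A), with det(I−A) = 0.4092125:
  x_H = (0.612625·350 + 0.099625·40 + 0.144375·130 + 0.176500·120) / 0.4092125 = 258.3525 / 0.4092125 ≈ 631.34
  x_S = (0.227250·350 + 0.531250·40 + 0.153750·130 + 0.294250·120) / 0.4092125 = 156.085 / 0.4092125 ≈ 381.43
  x_P = (0.230000·350 + 0.087500·40 + 0.506750·130 + 0.144750·120) / 0.4092125 = 167.2475 / 0.4092125 ≈ 408.71
  x_U = (0.233500·350 + 0.266750·40 + 0.212000·130 + 0.698500·120) / 0.4092125 = 203.775 / 0.4092125 ≈ 497.97

x_H = 631.34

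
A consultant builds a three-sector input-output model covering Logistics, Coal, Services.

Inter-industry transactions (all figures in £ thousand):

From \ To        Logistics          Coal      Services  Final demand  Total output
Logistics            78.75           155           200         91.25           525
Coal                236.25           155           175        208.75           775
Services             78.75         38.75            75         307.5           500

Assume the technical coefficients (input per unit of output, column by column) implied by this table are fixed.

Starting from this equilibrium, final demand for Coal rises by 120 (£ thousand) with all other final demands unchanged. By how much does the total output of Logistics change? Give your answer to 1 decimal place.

Technical coefficients a_ij = z_ij / X_j:
  a_11 = 78.75/525 = 0.15, a_21 = 236.25/525 = 0.45, a_31 = 78.75/525 = 0.15
  a_12 = 155/775 = 0.20, a_22 = 155/775 = 0.20, a_32 = 38.75/775 = 0.05
  a_13 = 200/500 = 0.40, a_23 = 175/500 = 0.35, a_33 = 75/500 = 0.15
I − A =
  [   0.85    -0.20    -0.40]
  [  -0.45     0.80    -0.35]
  [  -0.15    -0.05     0.85]
Cofactors of I−A, C_ij = (−1)^(i+j)·(minor ij) (rows/columns in the sector order above):
  C_11 = (0.80)(0.85) − (-0.35)(-0.05) = 0.6625
  C_12 = −[(-0.45)(0.85) − (-0.35)(-0.15)] = 0.4350
  C_13 = (-0.45)(-0.05) − (0.80)(-0.15) = 0.1425
  C_21 = −[(-0.20)(0.85) − (-0.40)(-0.05)] = 0.1900
  C_22 = (0.85)(0.85) − (-0.40)(-0.15) = 0.6625
  C_23 = −[(0.85)(-0.05) − (-0.20)(-0.15)] = 0.0725
  C_31 = (-0.20)(-0.35) − (-0.40)(0.80) = 0.3900
  C_32 = −[(0.85)(-0.35) − (-0.40)(-0.45)] = 0.4775
  C_33 = (0.85)(0.80) − (-0.20)(-0.45) = 0.5900
det(I−A) = Σ_j (I−A)_1j·C_1j = (0.85)(0.6625) + (-0.20)(0.4350) + (-0.40)(0.1425) = 0.419125
adj(I−A) = Cᵀ =
  [ 0.6625   0.1900   0.3900]
  [ 0.4350   0.6625   0.4775]
  [ 0.1425   0.0725   0.5900]
(I − A)⁻¹ = adj(I−A) / det(I−A) ≈
  [   1.5807     0.4533     0.9305]
  [   1.0379     1.5807     1.1393]
  [   0.3400     0.1730     1.4077]
Δx = (I − A)⁻¹ Δd with Δd having +120 in the Coal component and 0 elsewhere.
So Δx_1 = L_12 · (+120), where L_12 = adj(I−A)_12 / det(I−A) = 0.1900 / 0.419125.
Δx_1 = 0.1900 × (+120) / 0.419125 = 22.80 / 0.419125 ≈ 54.4.

Δx_1 = 54.4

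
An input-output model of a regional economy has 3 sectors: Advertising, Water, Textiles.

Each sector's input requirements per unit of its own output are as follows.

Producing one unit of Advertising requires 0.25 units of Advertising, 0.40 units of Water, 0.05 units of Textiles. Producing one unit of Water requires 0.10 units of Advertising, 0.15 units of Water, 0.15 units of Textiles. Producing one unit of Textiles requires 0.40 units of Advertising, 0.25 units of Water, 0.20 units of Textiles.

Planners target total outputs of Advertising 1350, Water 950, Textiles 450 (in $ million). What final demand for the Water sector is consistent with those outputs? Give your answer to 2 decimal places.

d_W = 155.00

I − A =
  [   0.75    -0.10    -0.40]
  [  -0.40     0.85    -0.25]
  [  -0.05    -0.15     0.80]
d = (I − A) x:
  d_A = (+0.75)·1350 + (-0.10)·950 + (-0.40)·450 = 737.50
  d_W = (-0.40)·1350 + (+0.85)·950 + (-0.25)·450 = 155.00
  d_T = (-0.05)·1350 + (-0.15)·950 + (+0.80)·450 = 150.00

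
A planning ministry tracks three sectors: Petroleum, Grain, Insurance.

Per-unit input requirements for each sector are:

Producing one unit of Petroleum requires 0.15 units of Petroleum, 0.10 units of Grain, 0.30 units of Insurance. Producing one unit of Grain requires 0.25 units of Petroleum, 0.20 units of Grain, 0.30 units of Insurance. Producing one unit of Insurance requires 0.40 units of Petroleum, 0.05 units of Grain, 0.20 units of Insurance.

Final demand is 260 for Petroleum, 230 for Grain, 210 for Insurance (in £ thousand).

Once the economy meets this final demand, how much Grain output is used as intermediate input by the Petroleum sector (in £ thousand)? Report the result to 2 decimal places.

I − A =
  [   0.85    -0.25    -0.40]
  [  -0.10     0.80    -0.05]
  [  -0.30    -0.30     0.80]
Cofactors of I−A, C_ij = (−1)^(i+j)·(minor ij) (rows/columns in the sector order above):
  C_11 = (0.80)(0.80) − (-0.05)(-0.30) = 0.6250
  C_12 = −[(-0.10)(0.80) − (-0.05)(-0.30)] = 0.0950
  C_13 = (-0.10)(-0.30) − (0.80)(-0.30) = 0.2700
  C_21 = −[(-0.25)(0.80) − (-0.40)(-0.30)] = 0.3200
  C_22 = (0.85)(0.80) − (-0.40)(-0.30) = 0.5600
  C_23 = −[(0.85)(-0.30) − (-0.25)(-0.30)] = 0.3300
  C_31 = (-0.25)(-0.05) − (-0.40)(0.80) = 0.3325
  C_32 = −[(0.85)(-0.05) − (-0.40)(-0.10)] = 0.0825
  C_33 = (0.85)(0.80) − (-0.25)(-0.10) = 0.6550
det(I−A) = Σ_j (I−A)_1j·C_1j = (0.85)(0.6250) + (-0.25)(0.0950) + (-0.40)(0.2700) = 0.3995
adj(I−A) = Cᵀ =
  [ 0.6250   0.3200   0.3325]
  [ 0.0950   0.5600   0.0825]
  [ 0.2700   0.3300   0.6550]
(I − A)⁻¹ = adj(I−A) / det(I−A) ≈
  [   1.5645     0.8010     0.8323]
  [   0.2378     1.4018     0.2065]
  [   0.6758     0.8260     1.6395]
First solve x = (I − A)⁻¹ d = adj(I−A)·d / det(I−A); in particular x_1 = (0.6250·260 + 0.3200·230 + 0.3325·210) / 0.3995 = 305.925 / 0.3995 ≈ 765.7697.
Intermediate flow from 2 to 1: z_21 = a_21 · x_1 = 0.10 × 305.925 / 0.3995 = 30.5925 / 0.3995 ≈ 76.58.

z_21 = 76.58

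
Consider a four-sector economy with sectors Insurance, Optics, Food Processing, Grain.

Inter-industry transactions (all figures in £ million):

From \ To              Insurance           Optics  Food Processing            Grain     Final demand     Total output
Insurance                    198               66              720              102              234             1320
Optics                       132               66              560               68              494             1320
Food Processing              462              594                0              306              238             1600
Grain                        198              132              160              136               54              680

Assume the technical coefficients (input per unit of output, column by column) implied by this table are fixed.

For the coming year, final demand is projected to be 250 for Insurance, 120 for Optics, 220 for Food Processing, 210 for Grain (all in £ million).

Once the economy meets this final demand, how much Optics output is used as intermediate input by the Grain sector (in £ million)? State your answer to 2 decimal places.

z_OG = 75.91

Technical coefficients a_ij = z_ij / X_j:
  a_II = 198/1320 = 0.15, a_OI = 132/1320 = 0.10, a_FI = 462/1320 = 0.35, a_GI = 198/1320 = 0.15
  a_IO = 66/1320 = 0.05, a_OO = 66/1320 = 0.05, a_FO = 594/1320 = 0.45, a_GO = 132/1320 = 0.10
  a_IF = 720/1600 = 0.45, a_OF = 560/1600 = 0.35, a_FF = 0/1600 = 0.00, a_GF = 160/1600 = 0.10
  a_IG = 102/680 = 0.15, a_OG = 68/680 = 0.10, a_FG = 306/680 = 0.45, a_GG = 136/680 = 0.20
I − A =
  [   0.85    -0.05    -0.45    -0.15]
  [  -0.10     0.95    -0.35    -0.10]
  [  -0.35    -0.45     1.00    -0.45]
  [  -0.15    -0.10    -0.10     0.80]
Compute the cofactors C_ij = (−1)^(i+j)·(3×3 minor ij) of I−A; the adjugate is their transpose:
adj(I−A) = Cᵀ =
  [ 0.561000   0.241750   0.371500   0.344375]
  [ 0.215625   0.457625   0.282875   0.256750]
  [ 0.373875   0.356750   0.609875   0.457750]
  [ 0.178875   0.147125   0.181250   0.492625]
det(I−A) = Σ_j (I−A)_1j·C_1j = (0.85)(0.561000) + (-0.05)(0.215625) + (-0.45)(0.373875) + (-0.15)(0.178875) = 0.27099375
(I − A)⁻¹ = adj(I−A) / det(I−A) ≈
  [   2.0702     0.8921     1.3709     1.2708]
  [   0.7957     1.6887     1.0438     0.9474]
  [   1.3796     1.3165     2.2505     1.6892]
  [   0.6601     0.5429     0.6688     1.8178]
First solve x = (I − A)⁻¹ d = adj(I−A)·d / det(I−A); in particular x_G = (0.178875·250 + 0.147125·120 + 0.181250·220 + 0.492625·210) / 0.27099375 = 205.70 / 0.27099375 ≈ 759.0581.
Intermediate flow from O to G: z_OG = a_OG · x_G = 0.10 × 205.70 / 0.27099375 = 20.57 / 0.27099375 ≈ 75.91.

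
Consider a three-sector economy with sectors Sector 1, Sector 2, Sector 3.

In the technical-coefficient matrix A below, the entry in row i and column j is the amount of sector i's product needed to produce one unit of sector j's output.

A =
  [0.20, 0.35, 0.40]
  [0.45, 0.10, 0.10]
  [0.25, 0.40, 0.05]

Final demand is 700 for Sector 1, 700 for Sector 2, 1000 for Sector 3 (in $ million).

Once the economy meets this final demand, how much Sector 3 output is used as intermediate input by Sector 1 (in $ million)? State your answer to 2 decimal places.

I − A =
  [   0.80    -0.35    -0.40]
  [  -0.45     0.90    -0.10]
  [  -0.25    -0.40     0.95]
Cofactors of I−A, C_ij = (−1)^(i+j)·(minor ij) (rows/columns in the sector order above):
  C_11 = (0.90)(0.95) − (-0.10)(-0.40) = 0.8150
  C_12 = −[(-0.45)(0.95) − (-0.10)(-0.25)] = 0.4525
  C_13 = (-0.45)(-0.40) − (0.90)(-0.25) = 0.4050
  C_21 = −[(-0.35)(0.95) − (-0.40)(-0.40)] = 0.4925
  C_22 = (0.80)(0.95) − (-0.40)(-0.25) = 0.6600
  C_23 = −[(0.80)(-0.40) − (-0.35)(-0.25)] = 0.4075
  C_31 = (-0.35)(-0.10) − (-0.40)(0.90) = 0.3950
  C_32 = −[(0.80)(-0.10) − (-0.40)(-0.45)] = 0.2600
  C_33 = (0.80)(0.90) − (-0.35)(-0.45) = 0.5625
det(I−A) = Σ_j (I−A)_1j·C_1j = (0.80)(0.8150) + (-0.35)(0.4525) + (-0.40)(0.4050) = 0.331625
adj(I−A) = Cᵀ =
  [ 0.8150   0.4925   0.3950]
  [ 0.4525   0.6600   0.2600]
  [ 0.4050   0.4075   0.5625]
(I − A)⁻¹ = adj(I−A) / det(I−A) ≈
  [   2.4576     1.4851     1.1911]
  [   1.3645     1.9902     0.7840]
  [   1.2213     1.2288     1.6962]
First solve x = (I − A)⁻¹ d = adj(I−A)·d / det(I−A); in particular x_1 = (0.8150·700 + 0.4925·700 + 0.3950·1000) / 0.331625 = 1310.25 / 0.331625 ≈ 3950.9989.
Intermediate flow from 3 to 1: z_31 = a_31 · x_1 = 0.25 × 1310.25 / 0.331625 = 327.5625 / 0.331625 ≈ 987.75.

z_31 = 987.75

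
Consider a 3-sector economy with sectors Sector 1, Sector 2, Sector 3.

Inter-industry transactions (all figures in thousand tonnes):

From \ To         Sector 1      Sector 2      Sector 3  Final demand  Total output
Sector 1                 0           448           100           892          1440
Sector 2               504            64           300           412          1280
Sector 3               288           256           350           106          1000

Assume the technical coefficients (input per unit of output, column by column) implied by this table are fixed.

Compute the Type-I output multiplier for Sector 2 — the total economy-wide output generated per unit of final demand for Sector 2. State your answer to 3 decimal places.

Technical coefficients a_ij = z_ij / X_j:
  a_11 = 0/1440 = 0.00, a_21 = 504/1440 = 0.35, a_31 = 288/1440 = 0.20
  a_12 = 448/1280 = 0.35, a_22 = 64/1280 = 0.05, a_32 = 256/1280 = 0.20
  a_13 = 100/1000 = 0.10, a_23 = 300/1000 = 0.30, a_33 = 350/1000 = 0.35
I − A =
  [   1.00    -0.35    -0.10]
  [  -0.35     0.95    -0.30]
  [  -0.20    -0.20     0.65]
Cofactors of I−A, C_ij = (−1)^(i+j)·(minor ij) (rows/columns in the sector order above):
  C_11 = (0.95)(0.65) − (-0.30)(-0.20) = 0.5575
  C_12 = −[(-0.35)(0.65) − (-0.30)(-0.20)] = 0.2875
  C_13 = (-0.35)(-0.20) − (0.95)(-0.20) = 0.2600
  C_21 = −[(-0.35)(0.65) − (-0.10)(-0.20)] = 0.2475
  C_22 = (1.00)(0.65) − (-0.10)(-0.20) = 0.6300
  C_23 = −[(1.00)(-0.20) − (-0.35)(-0.20)] = 0.2700
  C_31 = (-0.35)(-0.30) − (-0.10)(0.95) = 0.2000
  C_32 = −[(1.00)(-0.30) − (-0.10)(-0.35)] = 0.3350
  C_33 = (1.00)(0.95) − (-0.35)(-0.35) = 0.8275
det(I−A) = Σ_j (I−A)_1j·C_1j = (1.00)(0.5575) + (-0.35)(0.2875) + (-0.10)(0.2600) = 0.430875
adj(I−A) = Cᵀ =
  [ 0.5575   0.2475   0.2000]
  [ 0.2875   0.6300   0.3350]
  [ 0.2600   0.2700   0.8275]
(I − A)⁻¹ = adj(I−A) / det(I−A) ≈
  [   1.2939     0.5744     0.4642]
  [   0.6672     1.4621     0.7775]
  [   0.6034     0.6266     1.9205]
The output multiplier for sector j is the column-j sum of the Leontief inverse (I − A)⁻¹ = adj(I−A) / det(I−A).
Column 2 of adj(I−A): (0.2475, 0.6300, 0.2700); det(I−A) = 0.430875.
m_2 = (0.2475 + 0.6300 + 0.2700) / 0.430875 = 1.1475 / 0.430875 ≈ 2.663.

m_2 = 2.663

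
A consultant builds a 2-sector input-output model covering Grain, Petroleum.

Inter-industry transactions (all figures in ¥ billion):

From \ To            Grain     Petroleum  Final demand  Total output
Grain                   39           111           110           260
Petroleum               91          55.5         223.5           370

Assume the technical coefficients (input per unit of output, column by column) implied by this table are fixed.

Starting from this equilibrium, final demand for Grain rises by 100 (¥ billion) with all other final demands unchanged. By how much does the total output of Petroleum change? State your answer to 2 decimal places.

Technical coefficients a_ij = z_ij / X_j:
  a_GG = 39/260 = 0.15, a_PG = 91/260 = 0.35
  a_GP = 111/370 = 0.30, a_PP = 55.5/370 = 0.15
I − A =
  [   0.85    -0.30]
  [  -0.35     0.85]
det(I−A) = (0.85)(0.85) − (-0.30)(-0.35) = 0.6175
adj(I−A) = [[0.85, 0.30], [0.35, 0.85]]
(I − A)⁻¹ = adj(I−A) / det(I−A) ≈
  [   1.3765     0.4858]
  [   0.5668     1.3765]
Δx = (I − A)⁻¹ Δd with Δd having +100 in the Grain component and 0 elsewhere.
So Δx_P = L_PG · (+100), where L_PG = adj(I−A)_PG / det(I−A) = 0.35 / 0.6175.
Δx_P = 0.35 × (+100) / 0.6175 = 35.00 / 0.6175 ≈ 56.68.

Δx_P = 56.68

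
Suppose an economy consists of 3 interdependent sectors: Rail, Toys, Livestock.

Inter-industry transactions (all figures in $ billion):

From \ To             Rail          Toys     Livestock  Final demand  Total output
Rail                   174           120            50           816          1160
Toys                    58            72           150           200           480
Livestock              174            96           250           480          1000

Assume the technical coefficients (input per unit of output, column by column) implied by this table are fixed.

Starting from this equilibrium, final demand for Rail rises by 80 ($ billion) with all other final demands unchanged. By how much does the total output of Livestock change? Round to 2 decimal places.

Δx_L = 22.24

Technical coefficients a_ij = z_ij / X_j:
  a_RR = 174/1160 = 0.15, a_TR = 58/1160 = 0.05, a_LR = 174/1160 = 0.15
  a_RT = 120/480 = 0.25, a_TT = 72/480 = 0.15, a_LT = 96/480 = 0.20
  a_RL = 50/1000 = 0.05, a_TL = 150/1000 = 0.15, a_LL = 250/1000 = 0.25
I − A =
  [   0.85    -0.25    -0.05]
  [  -0.05     0.85    -0.15]
  [  -0.15    -0.20     0.75]
Cofactors of I−A, C_ij = (−1)^(i+j)·(minor ij) (rows/columns in the sector order above):
  C_11 = (0.85)(0.75) − (-0.15)(-0.20) = 0.6075
  C_12 = −[(-0.05)(0.75) − (-0.15)(-0.15)] = 0.0600
  C_13 = (-0.05)(-0.20) − (0.85)(-0.15) = 0.1375
  C_21 = −[(-0.25)(0.75) − (-0.05)(-0.20)] = 0.1975
  C_22 = (0.85)(0.75) − (-0.05)(-0.15) = 0.6300
  C_23 = −[(0.85)(-0.20) − (-0.25)(-0.15)] = 0.2075
  C_31 = (-0.25)(-0.15) − (-0.05)(0.85) = 0.0800
  C_32 = −[(0.85)(-0.15) − (-0.05)(-0.05)] = 0.1300
  C_33 = (0.85)(0.85) − (-0.25)(-0.05) = 0.7100
det(I−A) = Σ_j (I−A)_1j·C_1j = (0.85)(0.6075) + (-0.25)(0.0600) + (-0.05)(0.1375) = 0.4945
adj(I−A) = Cᵀ =
  [ 0.6075   0.1975   0.0800]
  [ 0.0600   0.6300   0.1300]
  [ 0.1375   0.2075   0.7100]
(I − A)⁻¹ = adj(I−A) / det(I−A) ≈
  [   1.2285     0.3994     0.1618]
  [   0.1213     1.2740     0.2629]
  [   0.2781     0.4196     1.4358]
Δx = (I − A)⁻¹ Δd with Δd having +80 in the Rail component and 0 elsewhere.
So Δx_L = L_LR · (+80), where L_LR = adj(I−A)_LR / det(I−A) = 0.1375 / 0.4945.
Δx_L = 0.1375 × (+80) / 0.4945 = 11.00 / 0.4945 ≈ 22.24.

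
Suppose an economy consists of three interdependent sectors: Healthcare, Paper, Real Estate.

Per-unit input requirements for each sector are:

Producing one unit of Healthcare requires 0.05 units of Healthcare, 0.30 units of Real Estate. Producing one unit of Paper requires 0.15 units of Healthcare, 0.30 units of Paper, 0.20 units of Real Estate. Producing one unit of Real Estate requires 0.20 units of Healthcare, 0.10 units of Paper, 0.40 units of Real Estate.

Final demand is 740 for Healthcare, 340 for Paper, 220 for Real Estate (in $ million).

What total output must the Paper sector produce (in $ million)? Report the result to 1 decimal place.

x_2 = 649.2

I − A =
  [   0.95    -0.15    -0.20]
  [   0.00     0.70    -0.10]
  [  -0.30    -0.20     0.60]
Cofactors of I−A, C_ij = (−1)^(i+j)·(minor ij) (rows/columns in the sector order above):
  C_11 = (0.70)(0.60) − (-0.10)(-0.20) = 0.4000
  C_12 = −[(0.00)(0.60) − (-0.10)(-0.30)] = 0.0300
  C_13 = (0.00)(-0.20) − (0.70)(-0.30) = 0.2100
  C_21 = −[(-0.15)(0.60) − (-0.20)(-0.20)] = 0.1300
  C_22 = (0.95)(0.60) − (-0.20)(-0.30) = 0.5100
  C_23 = −[(0.95)(-0.20) − (-0.15)(-0.30)] = 0.2350
  C_31 = (-0.15)(-0.10) − (-0.20)(0.70) = 0.1550
  C_32 = −[(0.95)(-0.10) − (-0.20)(0.00)] = 0.0950
  C_33 = (0.95)(0.70) − (-0.15)(0.00) = 0.6650
det(I−A) = Σ_j (I−A)_1j·C_1j = (0.95)(0.4000) + (-0.15)(0.0300) + (-0.20)(0.2100) = 0.3335
adj(I−A) = Cᵀ =
  [ 0.4000   0.1300   0.1550]
  [ 0.0300   0.5100   0.0950]
  [ 0.2100   0.2350   0.6650]
(I − A)⁻¹ = adj(I−A) / det(I−A) ≈
  [   1.1994     0.3898     0.4648]
  [   0.0900     1.5292     0.2849]
  [   0.6297     0.7046     1.9940]
x = (I − A)⁻¹ d = adj(I−A)·d / det(I−A), with det(I−A) = 0.3335:
  x_1 = (0.4000·740 + 0.1300·340 + 0.1550·220) / 0.3335 = 374.30 / 0.3335 ≈ 1122.3
  x_2 = (0.0300·740 + 0.5100·340 + 0.0950·220) / 0.3335 = 216.50 / 0.3335 ≈ 649.2
  x_3 = (0.2100·740 + 0.2350·340 + 0.6650·220) / 0.3335 = 381.60 / 0.3335 ≈ 1144.2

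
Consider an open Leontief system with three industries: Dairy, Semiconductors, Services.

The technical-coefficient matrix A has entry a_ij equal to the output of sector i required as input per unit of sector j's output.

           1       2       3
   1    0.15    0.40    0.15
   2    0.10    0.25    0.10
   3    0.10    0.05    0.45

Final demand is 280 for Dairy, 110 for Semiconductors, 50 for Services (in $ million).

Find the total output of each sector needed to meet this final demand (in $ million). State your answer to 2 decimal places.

I − A =
  [   0.85    -0.40    -0.15]
  [  -0.10     0.75    -0.10]
  [  -0.10    -0.05     0.55]
Cofactors of I−A, C_ij = (−1)^(i+j)·(minor ij) (rows/columns in the sector order above):
  C_11 = (0.75)(0.55) − (-0.10)(-0.05) = 0.4075
  C_12 = −[(-0.10)(0.55) − (-0.10)(-0.10)] = 0.0650
  C_13 = (-0.10)(-0.05) − (0.75)(-0.10) = 0.0800
  C_21 = −[(-0.40)(0.55) − (-0.15)(-0.05)] = 0.2275
  C_22 = (0.85)(0.55) − (-0.15)(-0.10) = 0.4525
  C_23 = −[(0.85)(-0.05) − (-0.40)(-0.10)] = 0.0825
  C_31 = (-0.40)(-0.10) − (-0.15)(0.75) = 0.1525
  C_32 = −[(0.85)(-0.10) − (-0.15)(-0.10)] = 0.1000
  C_33 = (0.85)(0.75) − (-0.40)(-0.10) = 0.5975
det(I−A) = Σ_j (I−A)_1j·C_1j = (0.85)(0.4075) + (-0.40)(0.0650) + (-0.15)(0.0800) = 0.308375
adj(I−A) = Cᵀ =
  [ 0.4075   0.2275   0.1525]
  [ 0.0650   0.4525   0.1000]
  [ 0.0800   0.0825   0.5975]
(I − A)⁻¹ = adj(I−A) / det(I−A) ≈
  [   1.3214     0.7377     0.4945]
  [   0.2108     1.4674     0.3243]
  [   0.2594     0.2675     1.9376]
x = (I − A)⁻¹ d = adj(I−A)·d / det(I−A), with det(I−A) = 0.308375:
  x_1 = (0.4075·280 + 0.2275·110 + 0.1525·50) / 0.308375 = 146.75 / 0.308375 ≈ 475.88
  x_2 = (0.0650·280 + 0.4525·110 + 0.1000·50) / 0.308375 = 72.975 / 0.308375 ≈ 236.64
  x_3 = (0.0800·280 + 0.0825·110 + 0.5975·50) / 0.308375 = 61.35 / 0.308375 ≈ 198.95

x_1 = 475.88, x_2 = 236.64, x_3 = 198.95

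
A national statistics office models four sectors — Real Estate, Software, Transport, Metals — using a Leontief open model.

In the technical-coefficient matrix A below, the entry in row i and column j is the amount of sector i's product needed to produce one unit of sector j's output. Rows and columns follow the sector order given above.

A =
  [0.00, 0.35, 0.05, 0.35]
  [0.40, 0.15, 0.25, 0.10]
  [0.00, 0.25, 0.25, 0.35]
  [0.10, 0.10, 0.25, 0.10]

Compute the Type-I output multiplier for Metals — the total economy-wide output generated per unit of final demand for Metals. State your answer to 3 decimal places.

m_4 = 4.615

I − A =
  [   1.00    -0.35    -0.05    -0.35]
  [  -0.40     0.85    -0.25    -0.10]
  [   0.00    -0.25     0.75    -0.35]
  [  -0.10    -0.10    -0.25     0.90]
Compute the cofactors C_ij = (−1)^(i+j)·(3×3 minor ij) of I−A; the adjugate is their transpose:
adj(I−A) = Cᵀ =
  [ 0.420625   0.266750   0.208375   0.274250]
  [ 0.251250   0.559500   0.294750   0.274500]
  [ 0.136250   0.263500   0.581750   0.308500]
  [ 0.112500   0.165000   0.217500   0.465000]
det(I−A) = Σ_j (I−A)_1j·C_1j = (1.00)(0.420625) + (-0.35)(0.251250) + (-0.05)(0.136250) + (-0.35)(0.112500) = 0.2865
(I − A)⁻¹ = adj(I−A) / det(I−A) ≈
  [   1.4682     0.9311     0.7273     0.9572]
  [   0.8770     1.9529     1.0288     0.9581]
  [   0.4756     0.9197     2.0305     1.0768]
  [   0.3927     0.5759     0.7592     1.6230]
The output multiplier for sector j is the column-j sum of the Leontief inverse (I − A)⁻¹ = adj(I−A) / det(I−A).
Column 4 of adj(I−A): (0.274250, 0.274500, 0.308500, 0.465000); det(I−A) = 0.2865.
m_4 = (0.274250 + 0.274500 + 0.308500 + 0.465000) / 0.2865 = 1.32225 / 0.2865 ≈ 4.615.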